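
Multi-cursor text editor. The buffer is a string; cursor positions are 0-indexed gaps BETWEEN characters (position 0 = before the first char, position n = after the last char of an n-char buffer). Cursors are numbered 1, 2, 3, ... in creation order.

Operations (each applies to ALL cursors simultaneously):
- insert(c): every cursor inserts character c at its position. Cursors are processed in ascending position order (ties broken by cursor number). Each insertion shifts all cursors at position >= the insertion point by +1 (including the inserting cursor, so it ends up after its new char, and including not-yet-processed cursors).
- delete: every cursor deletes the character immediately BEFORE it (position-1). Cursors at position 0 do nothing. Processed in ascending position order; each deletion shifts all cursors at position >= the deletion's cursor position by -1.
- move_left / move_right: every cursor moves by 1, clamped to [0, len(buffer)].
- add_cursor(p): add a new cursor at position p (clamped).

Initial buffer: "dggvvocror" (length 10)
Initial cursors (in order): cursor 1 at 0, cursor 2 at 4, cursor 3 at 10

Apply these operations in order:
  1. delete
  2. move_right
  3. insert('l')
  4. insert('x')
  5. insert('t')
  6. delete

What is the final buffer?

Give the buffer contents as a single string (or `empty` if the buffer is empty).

After op 1 (delete): buffer="dggvocro" (len 8), cursors c1@0 c2@3 c3@8, authorship ........
After op 2 (move_right): buffer="dggvocro" (len 8), cursors c1@1 c2@4 c3@8, authorship ........
After op 3 (insert('l')): buffer="dlggvlocrol" (len 11), cursors c1@2 c2@6 c3@11, authorship .1...2....3
After op 4 (insert('x')): buffer="dlxggvlxocrolx" (len 14), cursors c1@3 c2@8 c3@14, authorship .11...22....33
After op 5 (insert('t')): buffer="dlxtggvlxtocrolxt" (len 17), cursors c1@4 c2@10 c3@17, authorship .111...222....333
After op 6 (delete): buffer="dlxggvlxocrolx" (len 14), cursors c1@3 c2@8 c3@14, authorship .11...22....33

Answer: dlxggvlxocrolx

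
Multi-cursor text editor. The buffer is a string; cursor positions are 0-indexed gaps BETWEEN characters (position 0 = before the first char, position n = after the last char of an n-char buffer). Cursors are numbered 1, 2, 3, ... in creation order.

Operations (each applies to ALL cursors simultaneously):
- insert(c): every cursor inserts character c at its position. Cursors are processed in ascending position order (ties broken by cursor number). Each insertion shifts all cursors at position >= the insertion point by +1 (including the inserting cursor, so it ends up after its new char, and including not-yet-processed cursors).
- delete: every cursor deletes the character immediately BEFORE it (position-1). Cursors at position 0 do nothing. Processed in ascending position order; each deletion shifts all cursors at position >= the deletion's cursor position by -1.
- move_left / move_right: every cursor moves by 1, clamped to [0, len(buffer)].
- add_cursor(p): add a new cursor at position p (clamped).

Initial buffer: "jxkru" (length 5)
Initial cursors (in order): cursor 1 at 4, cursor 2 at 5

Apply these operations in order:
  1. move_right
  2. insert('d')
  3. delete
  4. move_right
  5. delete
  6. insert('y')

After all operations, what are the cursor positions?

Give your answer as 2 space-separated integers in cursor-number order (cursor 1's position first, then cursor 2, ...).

After op 1 (move_right): buffer="jxkru" (len 5), cursors c1@5 c2@5, authorship .....
After op 2 (insert('d')): buffer="jxkrudd" (len 7), cursors c1@7 c2@7, authorship .....12
After op 3 (delete): buffer="jxkru" (len 5), cursors c1@5 c2@5, authorship .....
After op 4 (move_right): buffer="jxkru" (len 5), cursors c1@5 c2@5, authorship .....
After op 5 (delete): buffer="jxk" (len 3), cursors c1@3 c2@3, authorship ...
After op 6 (insert('y')): buffer="jxkyy" (len 5), cursors c1@5 c2@5, authorship ...12

Answer: 5 5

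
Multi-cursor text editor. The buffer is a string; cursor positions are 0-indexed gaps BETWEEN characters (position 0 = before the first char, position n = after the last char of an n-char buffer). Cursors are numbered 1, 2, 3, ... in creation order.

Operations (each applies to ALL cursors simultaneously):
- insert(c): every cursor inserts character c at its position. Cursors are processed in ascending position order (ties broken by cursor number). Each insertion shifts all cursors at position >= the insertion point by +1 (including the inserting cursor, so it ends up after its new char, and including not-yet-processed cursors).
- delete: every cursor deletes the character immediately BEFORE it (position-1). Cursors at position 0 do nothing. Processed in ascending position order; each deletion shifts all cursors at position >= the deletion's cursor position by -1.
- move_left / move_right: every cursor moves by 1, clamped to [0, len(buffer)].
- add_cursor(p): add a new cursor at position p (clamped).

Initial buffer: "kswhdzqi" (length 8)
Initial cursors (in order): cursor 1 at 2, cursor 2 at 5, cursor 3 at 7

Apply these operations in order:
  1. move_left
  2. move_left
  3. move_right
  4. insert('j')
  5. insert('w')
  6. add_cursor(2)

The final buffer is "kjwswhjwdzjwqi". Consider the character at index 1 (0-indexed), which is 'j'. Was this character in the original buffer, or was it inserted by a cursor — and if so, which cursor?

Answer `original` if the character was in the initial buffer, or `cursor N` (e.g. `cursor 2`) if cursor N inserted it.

Answer: cursor 1

Derivation:
After op 1 (move_left): buffer="kswhdzqi" (len 8), cursors c1@1 c2@4 c3@6, authorship ........
After op 2 (move_left): buffer="kswhdzqi" (len 8), cursors c1@0 c2@3 c3@5, authorship ........
After op 3 (move_right): buffer="kswhdzqi" (len 8), cursors c1@1 c2@4 c3@6, authorship ........
After op 4 (insert('j')): buffer="kjswhjdzjqi" (len 11), cursors c1@2 c2@6 c3@9, authorship .1...2..3..
After op 5 (insert('w')): buffer="kjwswhjwdzjwqi" (len 14), cursors c1@3 c2@8 c3@12, authorship .11...22..33..
After op 6 (add_cursor(2)): buffer="kjwswhjwdzjwqi" (len 14), cursors c4@2 c1@3 c2@8 c3@12, authorship .11...22..33..
Authorship (.=original, N=cursor N): . 1 1 . . . 2 2 . . 3 3 . .
Index 1: author = 1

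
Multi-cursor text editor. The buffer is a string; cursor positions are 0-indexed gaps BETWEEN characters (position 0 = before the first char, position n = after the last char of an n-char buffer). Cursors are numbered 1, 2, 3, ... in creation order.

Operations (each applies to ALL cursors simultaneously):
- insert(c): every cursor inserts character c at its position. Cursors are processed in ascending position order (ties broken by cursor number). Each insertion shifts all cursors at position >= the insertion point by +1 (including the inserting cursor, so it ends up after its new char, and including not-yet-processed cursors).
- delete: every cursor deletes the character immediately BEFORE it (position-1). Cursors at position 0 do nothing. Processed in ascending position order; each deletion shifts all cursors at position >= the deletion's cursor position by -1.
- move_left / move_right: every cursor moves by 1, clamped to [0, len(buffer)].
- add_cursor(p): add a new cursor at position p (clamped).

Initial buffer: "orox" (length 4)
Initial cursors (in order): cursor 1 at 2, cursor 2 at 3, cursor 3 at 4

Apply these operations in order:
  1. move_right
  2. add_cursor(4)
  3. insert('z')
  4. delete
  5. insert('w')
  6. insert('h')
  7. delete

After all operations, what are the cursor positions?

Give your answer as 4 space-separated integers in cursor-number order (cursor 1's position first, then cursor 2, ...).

Answer: 4 8 8 8

Derivation:
After op 1 (move_right): buffer="orox" (len 4), cursors c1@3 c2@4 c3@4, authorship ....
After op 2 (add_cursor(4)): buffer="orox" (len 4), cursors c1@3 c2@4 c3@4 c4@4, authorship ....
After op 3 (insert('z')): buffer="orozxzzz" (len 8), cursors c1@4 c2@8 c3@8 c4@8, authorship ...1.234
After op 4 (delete): buffer="orox" (len 4), cursors c1@3 c2@4 c3@4 c4@4, authorship ....
After op 5 (insert('w')): buffer="orowxwww" (len 8), cursors c1@4 c2@8 c3@8 c4@8, authorship ...1.234
After op 6 (insert('h')): buffer="orowhxwwwhhh" (len 12), cursors c1@5 c2@12 c3@12 c4@12, authorship ...11.234234
After op 7 (delete): buffer="orowxwww" (len 8), cursors c1@4 c2@8 c3@8 c4@8, authorship ...1.234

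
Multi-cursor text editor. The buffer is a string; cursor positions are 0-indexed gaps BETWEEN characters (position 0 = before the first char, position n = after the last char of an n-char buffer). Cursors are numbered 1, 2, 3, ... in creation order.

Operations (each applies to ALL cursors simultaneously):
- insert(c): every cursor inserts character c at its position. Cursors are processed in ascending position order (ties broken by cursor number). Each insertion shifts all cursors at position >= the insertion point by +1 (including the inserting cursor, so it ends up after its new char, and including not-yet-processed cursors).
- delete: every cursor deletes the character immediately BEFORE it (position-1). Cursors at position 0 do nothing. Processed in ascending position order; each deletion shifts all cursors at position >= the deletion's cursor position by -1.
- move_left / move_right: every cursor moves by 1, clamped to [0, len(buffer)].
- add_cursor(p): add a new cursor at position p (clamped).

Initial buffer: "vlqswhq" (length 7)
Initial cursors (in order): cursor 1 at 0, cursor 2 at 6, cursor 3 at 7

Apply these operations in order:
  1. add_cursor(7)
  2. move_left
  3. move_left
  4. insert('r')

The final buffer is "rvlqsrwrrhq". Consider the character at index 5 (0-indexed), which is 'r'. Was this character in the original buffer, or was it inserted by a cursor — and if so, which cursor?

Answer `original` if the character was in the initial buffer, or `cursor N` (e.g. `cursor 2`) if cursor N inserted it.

Answer: cursor 2

Derivation:
After op 1 (add_cursor(7)): buffer="vlqswhq" (len 7), cursors c1@0 c2@6 c3@7 c4@7, authorship .......
After op 2 (move_left): buffer="vlqswhq" (len 7), cursors c1@0 c2@5 c3@6 c4@6, authorship .......
After op 3 (move_left): buffer="vlqswhq" (len 7), cursors c1@0 c2@4 c3@5 c4@5, authorship .......
After op 4 (insert('r')): buffer="rvlqsrwrrhq" (len 11), cursors c1@1 c2@6 c3@9 c4@9, authorship 1....2.34..
Authorship (.=original, N=cursor N): 1 . . . . 2 . 3 4 . .
Index 5: author = 2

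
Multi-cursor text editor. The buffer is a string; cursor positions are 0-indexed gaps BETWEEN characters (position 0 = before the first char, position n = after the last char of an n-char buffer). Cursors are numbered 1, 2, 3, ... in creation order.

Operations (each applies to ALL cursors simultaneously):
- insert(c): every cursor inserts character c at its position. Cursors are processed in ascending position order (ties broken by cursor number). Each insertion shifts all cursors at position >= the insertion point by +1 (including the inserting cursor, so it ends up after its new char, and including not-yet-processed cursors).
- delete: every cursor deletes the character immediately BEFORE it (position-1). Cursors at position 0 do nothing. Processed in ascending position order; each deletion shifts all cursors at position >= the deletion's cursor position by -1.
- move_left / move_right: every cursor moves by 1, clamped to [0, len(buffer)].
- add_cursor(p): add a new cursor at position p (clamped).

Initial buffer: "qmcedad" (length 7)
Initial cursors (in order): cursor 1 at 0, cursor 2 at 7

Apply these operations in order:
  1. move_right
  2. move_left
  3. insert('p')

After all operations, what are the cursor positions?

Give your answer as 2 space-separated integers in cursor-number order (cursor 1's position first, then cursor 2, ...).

After op 1 (move_right): buffer="qmcedad" (len 7), cursors c1@1 c2@7, authorship .......
After op 2 (move_left): buffer="qmcedad" (len 7), cursors c1@0 c2@6, authorship .......
After op 3 (insert('p')): buffer="pqmcedapd" (len 9), cursors c1@1 c2@8, authorship 1......2.

Answer: 1 8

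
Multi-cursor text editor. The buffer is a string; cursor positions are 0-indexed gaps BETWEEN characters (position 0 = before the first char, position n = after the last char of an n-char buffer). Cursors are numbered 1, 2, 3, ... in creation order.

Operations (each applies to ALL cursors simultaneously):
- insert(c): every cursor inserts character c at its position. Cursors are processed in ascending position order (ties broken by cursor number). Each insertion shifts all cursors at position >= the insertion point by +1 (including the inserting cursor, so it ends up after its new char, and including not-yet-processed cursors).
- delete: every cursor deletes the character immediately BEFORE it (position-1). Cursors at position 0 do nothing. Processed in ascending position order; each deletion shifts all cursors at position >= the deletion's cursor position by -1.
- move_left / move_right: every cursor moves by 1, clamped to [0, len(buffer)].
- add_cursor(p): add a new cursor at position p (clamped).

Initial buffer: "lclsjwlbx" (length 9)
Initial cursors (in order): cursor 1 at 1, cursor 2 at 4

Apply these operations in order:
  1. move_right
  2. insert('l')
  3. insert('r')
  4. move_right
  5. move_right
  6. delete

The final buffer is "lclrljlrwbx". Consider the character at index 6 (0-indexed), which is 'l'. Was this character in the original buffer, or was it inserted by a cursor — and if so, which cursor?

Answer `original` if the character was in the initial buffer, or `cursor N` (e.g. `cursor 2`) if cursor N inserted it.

Answer: cursor 2

Derivation:
After op 1 (move_right): buffer="lclsjwlbx" (len 9), cursors c1@2 c2@5, authorship .........
After op 2 (insert('l')): buffer="lcllsjlwlbx" (len 11), cursors c1@3 c2@7, authorship ..1...2....
After op 3 (insert('r')): buffer="lclrlsjlrwlbx" (len 13), cursors c1@4 c2@9, authorship ..11...22....
After op 4 (move_right): buffer="lclrlsjlrwlbx" (len 13), cursors c1@5 c2@10, authorship ..11...22....
After op 5 (move_right): buffer="lclrlsjlrwlbx" (len 13), cursors c1@6 c2@11, authorship ..11...22....
After op 6 (delete): buffer="lclrljlrwbx" (len 11), cursors c1@5 c2@9, authorship ..11..22...
Authorship (.=original, N=cursor N): . . 1 1 . . 2 2 . . .
Index 6: author = 2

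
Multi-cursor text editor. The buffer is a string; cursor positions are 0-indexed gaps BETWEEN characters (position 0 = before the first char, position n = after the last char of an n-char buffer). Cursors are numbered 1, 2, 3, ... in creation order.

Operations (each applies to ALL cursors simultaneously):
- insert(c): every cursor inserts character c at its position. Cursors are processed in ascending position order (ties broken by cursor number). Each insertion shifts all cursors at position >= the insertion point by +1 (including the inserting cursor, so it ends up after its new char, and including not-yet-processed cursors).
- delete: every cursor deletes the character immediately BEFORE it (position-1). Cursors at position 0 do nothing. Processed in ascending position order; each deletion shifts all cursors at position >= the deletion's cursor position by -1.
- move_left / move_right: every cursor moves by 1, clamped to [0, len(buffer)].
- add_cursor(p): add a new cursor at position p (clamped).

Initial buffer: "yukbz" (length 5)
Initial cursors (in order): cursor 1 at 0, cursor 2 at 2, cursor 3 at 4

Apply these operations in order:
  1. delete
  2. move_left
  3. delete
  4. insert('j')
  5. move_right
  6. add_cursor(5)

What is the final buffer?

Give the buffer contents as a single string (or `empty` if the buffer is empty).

Answer: jjjkz

Derivation:
After op 1 (delete): buffer="ykz" (len 3), cursors c1@0 c2@1 c3@2, authorship ...
After op 2 (move_left): buffer="ykz" (len 3), cursors c1@0 c2@0 c3@1, authorship ...
After op 3 (delete): buffer="kz" (len 2), cursors c1@0 c2@0 c3@0, authorship ..
After op 4 (insert('j')): buffer="jjjkz" (len 5), cursors c1@3 c2@3 c3@3, authorship 123..
After op 5 (move_right): buffer="jjjkz" (len 5), cursors c1@4 c2@4 c3@4, authorship 123..
After op 6 (add_cursor(5)): buffer="jjjkz" (len 5), cursors c1@4 c2@4 c3@4 c4@5, authorship 123..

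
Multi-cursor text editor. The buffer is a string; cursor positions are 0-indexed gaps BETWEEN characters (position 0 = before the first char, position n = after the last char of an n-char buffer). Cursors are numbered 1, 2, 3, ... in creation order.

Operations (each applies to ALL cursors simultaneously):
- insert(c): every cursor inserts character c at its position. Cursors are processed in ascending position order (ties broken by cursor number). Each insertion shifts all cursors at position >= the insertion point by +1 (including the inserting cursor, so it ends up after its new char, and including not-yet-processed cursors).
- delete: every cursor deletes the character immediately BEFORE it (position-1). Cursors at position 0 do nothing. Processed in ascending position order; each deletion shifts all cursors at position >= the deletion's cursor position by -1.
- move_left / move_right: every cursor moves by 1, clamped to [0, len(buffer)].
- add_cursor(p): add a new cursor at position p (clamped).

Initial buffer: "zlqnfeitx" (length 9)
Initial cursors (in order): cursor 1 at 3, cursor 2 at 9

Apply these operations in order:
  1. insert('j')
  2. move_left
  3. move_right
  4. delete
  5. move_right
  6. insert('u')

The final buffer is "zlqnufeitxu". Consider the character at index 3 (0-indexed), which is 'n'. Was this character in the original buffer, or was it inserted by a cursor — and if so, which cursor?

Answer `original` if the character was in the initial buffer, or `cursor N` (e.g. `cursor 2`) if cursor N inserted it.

After op 1 (insert('j')): buffer="zlqjnfeitxj" (len 11), cursors c1@4 c2@11, authorship ...1......2
After op 2 (move_left): buffer="zlqjnfeitxj" (len 11), cursors c1@3 c2@10, authorship ...1......2
After op 3 (move_right): buffer="zlqjnfeitxj" (len 11), cursors c1@4 c2@11, authorship ...1......2
After op 4 (delete): buffer="zlqnfeitx" (len 9), cursors c1@3 c2@9, authorship .........
After op 5 (move_right): buffer="zlqnfeitx" (len 9), cursors c1@4 c2@9, authorship .........
After op 6 (insert('u')): buffer="zlqnufeitxu" (len 11), cursors c1@5 c2@11, authorship ....1.....2
Authorship (.=original, N=cursor N): . . . . 1 . . . . . 2
Index 3: author = original

Answer: original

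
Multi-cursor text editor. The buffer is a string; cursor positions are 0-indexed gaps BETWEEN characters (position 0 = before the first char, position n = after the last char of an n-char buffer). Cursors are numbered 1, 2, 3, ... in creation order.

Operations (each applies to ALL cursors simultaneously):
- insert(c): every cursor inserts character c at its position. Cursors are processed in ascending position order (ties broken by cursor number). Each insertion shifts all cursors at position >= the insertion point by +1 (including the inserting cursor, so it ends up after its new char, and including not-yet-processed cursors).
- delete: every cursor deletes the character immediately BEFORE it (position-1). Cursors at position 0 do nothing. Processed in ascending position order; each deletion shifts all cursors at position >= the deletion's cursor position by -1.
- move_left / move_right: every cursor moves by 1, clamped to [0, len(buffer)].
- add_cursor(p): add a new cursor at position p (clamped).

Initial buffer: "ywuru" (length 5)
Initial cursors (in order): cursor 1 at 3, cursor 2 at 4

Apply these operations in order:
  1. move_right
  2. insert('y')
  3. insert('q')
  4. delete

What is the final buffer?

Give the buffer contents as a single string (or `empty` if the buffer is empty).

After op 1 (move_right): buffer="ywuru" (len 5), cursors c1@4 c2@5, authorship .....
After op 2 (insert('y')): buffer="ywuryuy" (len 7), cursors c1@5 c2@7, authorship ....1.2
After op 3 (insert('q')): buffer="ywuryquyq" (len 9), cursors c1@6 c2@9, authorship ....11.22
After op 4 (delete): buffer="ywuryuy" (len 7), cursors c1@5 c2@7, authorship ....1.2

Answer: ywuryuy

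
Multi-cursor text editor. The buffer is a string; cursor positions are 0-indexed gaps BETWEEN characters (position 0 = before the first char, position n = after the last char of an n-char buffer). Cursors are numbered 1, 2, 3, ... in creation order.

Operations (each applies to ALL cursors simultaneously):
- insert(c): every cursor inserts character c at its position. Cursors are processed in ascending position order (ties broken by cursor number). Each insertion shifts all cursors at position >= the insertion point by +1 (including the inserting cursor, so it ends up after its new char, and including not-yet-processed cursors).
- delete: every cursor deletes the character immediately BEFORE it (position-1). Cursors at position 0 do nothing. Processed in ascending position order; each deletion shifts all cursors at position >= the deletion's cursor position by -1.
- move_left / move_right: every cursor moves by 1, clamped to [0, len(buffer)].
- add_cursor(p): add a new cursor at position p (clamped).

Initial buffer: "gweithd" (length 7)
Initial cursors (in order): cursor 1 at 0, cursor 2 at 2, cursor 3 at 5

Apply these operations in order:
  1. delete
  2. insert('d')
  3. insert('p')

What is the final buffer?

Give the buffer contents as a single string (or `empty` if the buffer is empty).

Answer: dpgdpeidphd

Derivation:
After op 1 (delete): buffer="geihd" (len 5), cursors c1@0 c2@1 c3@3, authorship .....
After op 2 (insert('d')): buffer="dgdeidhd" (len 8), cursors c1@1 c2@3 c3@6, authorship 1.2..3..
After op 3 (insert('p')): buffer="dpgdpeidphd" (len 11), cursors c1@2 c2@5 c3@9, authorship 11.22..33..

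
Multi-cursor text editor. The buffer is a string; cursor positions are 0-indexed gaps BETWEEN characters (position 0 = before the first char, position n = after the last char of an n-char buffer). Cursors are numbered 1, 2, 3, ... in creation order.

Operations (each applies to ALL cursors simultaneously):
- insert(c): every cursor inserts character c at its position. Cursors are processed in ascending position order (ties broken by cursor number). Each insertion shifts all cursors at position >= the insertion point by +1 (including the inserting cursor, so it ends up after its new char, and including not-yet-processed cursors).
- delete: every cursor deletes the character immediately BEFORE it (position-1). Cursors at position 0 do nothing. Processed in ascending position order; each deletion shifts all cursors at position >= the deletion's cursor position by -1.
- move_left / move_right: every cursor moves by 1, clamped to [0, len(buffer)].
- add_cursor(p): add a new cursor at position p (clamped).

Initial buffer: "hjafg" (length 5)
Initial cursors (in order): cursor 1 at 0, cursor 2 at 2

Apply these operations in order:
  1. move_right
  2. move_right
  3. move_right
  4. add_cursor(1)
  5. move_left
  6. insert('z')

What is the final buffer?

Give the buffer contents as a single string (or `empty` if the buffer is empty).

Answer: zhjzafzg

Derivation:
After op 1 (move_right): buffer="hjafg" (len 5), cursors c1@1 c2@3, authorship .....
After op 2 (move_right): buffer="hjafg" (len 5), cursors c1@2 c2@4, authorship .....
After op 3 (move_right): buffer="hjafg" (len 5), cursors c1@3 c2@5, authorship .....
After op 4 (add_cursor(1)): buffer="hjafg" (len 5), cursors c3@1 c1@3 c2@5, authorship .....
After op 5 (move_left): buffer="hjafg" (len 5), cursors c3@0 c1@2 c2@4, authorship .....
After op 6 (insert('z')): buffer="zhjzafzg" (len 8), cursors c3@1 c1@4 c2@7, authorship 3..1..2.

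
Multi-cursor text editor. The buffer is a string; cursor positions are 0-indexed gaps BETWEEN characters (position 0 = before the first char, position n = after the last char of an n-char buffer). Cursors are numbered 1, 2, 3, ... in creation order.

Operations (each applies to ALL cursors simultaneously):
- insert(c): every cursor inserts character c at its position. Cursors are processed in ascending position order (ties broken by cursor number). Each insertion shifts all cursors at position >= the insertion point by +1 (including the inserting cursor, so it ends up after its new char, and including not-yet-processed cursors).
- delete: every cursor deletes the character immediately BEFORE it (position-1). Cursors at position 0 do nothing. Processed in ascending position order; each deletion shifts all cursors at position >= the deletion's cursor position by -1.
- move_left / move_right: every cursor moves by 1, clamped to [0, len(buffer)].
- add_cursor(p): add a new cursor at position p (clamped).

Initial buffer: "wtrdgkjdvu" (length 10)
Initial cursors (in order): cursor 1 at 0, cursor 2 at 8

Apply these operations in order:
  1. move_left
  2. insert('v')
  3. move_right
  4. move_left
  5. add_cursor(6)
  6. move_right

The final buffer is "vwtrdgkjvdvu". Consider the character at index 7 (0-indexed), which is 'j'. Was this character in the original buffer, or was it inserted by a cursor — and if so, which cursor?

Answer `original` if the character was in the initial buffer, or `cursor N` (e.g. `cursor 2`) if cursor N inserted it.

After op 1 (move_left): buffer="wtrdgkjdvu" (len 10), cursors c1@0 c2@7, authorship ..........
After op 2 (insert('v')): buffer="vwtrdgkjvdvu" (len 12), cursors c1@1 c2@9, authorship 1.......2...
After op 3 (move_right): buffer="vwtrdgkjvdvu" (len 12), cursors c1@2 c2@10, authorship 1.......2...
After op 4 (move_left): buffer="vwtrdgkjvdvu" (len 12), cursors c1@1 c2@9, authorship 1.......2...
After op 5 (add_cursor(6)): buffer="vwtrdgkjvdvu" (len 12), cursors c1@1 c3@6 c2@9, authorship 1.......2...
After op 6 (move_right): buffer="vwtrdgkjvdvu" (len 12), cursors c1@2 c3@7 c2@10, authorship 1.......2...
Authorship (.=original, N=cursor N): 1 . . . . . . . 2 . . .
Index 7: author = original

Answer: original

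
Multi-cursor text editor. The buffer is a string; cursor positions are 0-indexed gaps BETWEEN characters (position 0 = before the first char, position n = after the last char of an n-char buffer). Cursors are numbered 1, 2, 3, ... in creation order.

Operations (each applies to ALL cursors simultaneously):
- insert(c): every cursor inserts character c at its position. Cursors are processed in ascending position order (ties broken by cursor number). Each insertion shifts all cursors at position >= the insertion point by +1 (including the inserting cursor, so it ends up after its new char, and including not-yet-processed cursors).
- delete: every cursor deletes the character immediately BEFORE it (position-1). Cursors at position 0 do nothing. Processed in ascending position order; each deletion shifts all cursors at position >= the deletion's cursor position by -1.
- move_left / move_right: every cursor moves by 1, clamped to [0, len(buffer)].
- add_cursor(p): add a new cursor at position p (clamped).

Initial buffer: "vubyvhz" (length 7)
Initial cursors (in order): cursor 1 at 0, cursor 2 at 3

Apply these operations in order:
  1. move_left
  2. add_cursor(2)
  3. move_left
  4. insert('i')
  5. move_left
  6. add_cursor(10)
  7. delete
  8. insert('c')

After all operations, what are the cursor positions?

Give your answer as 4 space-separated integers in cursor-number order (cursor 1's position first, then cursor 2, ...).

Answer: 1 4 4 11

Derivation:
After op 1 (move_left): buffer="vubyvhz" (len 7), cursors c1@0 c2@2, authorship .......
After op 2 (add_cursor(2)): buffer="vubyvhz" (len 7), cursors c1@0 c2@2 c3@2, authorship .......
After op 3 (move_left): buffer="vubyvhz" (len 7), cursors c1@0 c2@1 c3@1, authorship .......
After op 4 (insert('i')): buffer="iviiubyvhz" (len 10), cursors c1@1 c2@4 c3@4, authorship 1.23......
After op 5 (move_left): buffer="iviiubyvhz" (len 10), cursors c1@0 c2@3 c3@3, authorship 1.23......
After op 6 (add_cursor(10)): buffer="iviiubyvhz" (len 10), cursors c1@0 c2@3 c3@3 c4@10, authorship 1.23......
After op 7 (delete): buffer="iiubyvh" (len 7), cursors c1@0 c2@1 c3@1 c4@7, authorship 13.....
After op 8 (insert('c')): buffer="cicciubyvhc" (len 11), cursors c1@1 c2@4 c3@4 c4@11, authorship 11233.....4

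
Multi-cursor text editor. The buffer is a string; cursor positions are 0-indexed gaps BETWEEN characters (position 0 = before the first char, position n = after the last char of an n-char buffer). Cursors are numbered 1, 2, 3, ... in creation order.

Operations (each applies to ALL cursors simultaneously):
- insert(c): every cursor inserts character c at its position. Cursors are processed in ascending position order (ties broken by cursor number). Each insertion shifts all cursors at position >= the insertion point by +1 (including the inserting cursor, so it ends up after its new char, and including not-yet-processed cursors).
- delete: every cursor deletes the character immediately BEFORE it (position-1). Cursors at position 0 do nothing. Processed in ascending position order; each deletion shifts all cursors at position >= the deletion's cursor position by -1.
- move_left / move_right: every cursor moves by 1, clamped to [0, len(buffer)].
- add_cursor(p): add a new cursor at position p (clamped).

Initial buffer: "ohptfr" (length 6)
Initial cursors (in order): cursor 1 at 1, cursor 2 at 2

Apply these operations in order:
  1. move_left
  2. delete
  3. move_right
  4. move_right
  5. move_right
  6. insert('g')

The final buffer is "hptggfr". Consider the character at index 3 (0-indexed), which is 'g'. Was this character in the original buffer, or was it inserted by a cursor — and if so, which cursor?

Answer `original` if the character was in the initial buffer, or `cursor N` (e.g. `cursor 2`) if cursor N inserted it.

Answer: cursor 1

Derivation:
After op 1 (move_left): buffer="ohptfr" (len 6), cursors c1@0 c2@1, authorship ......
After op 2 (delete): buffer="hptfr" (len 5), cursors c1@0 c2@0, authorship .....
After op 3 (move_right): buffer="hptfr" (len 5), cursors c1@1 c2@1, authorship .....
After op 4 (move_right): buffer="hptfr" (len 5), cursors c1@2 c2@2, authorship .....
After op 5 (move_right): buffer="hptfr" (len 5), cursors c1@3 c2@3, authorship .....
After op 6 (insert('g')): buffer="hptggfr" (len 7), cursors c1@5 c2@5, authorship ...12..
Authorship (.=original, N=cursor N): . . . 1 2 . .
Index 3: author = 1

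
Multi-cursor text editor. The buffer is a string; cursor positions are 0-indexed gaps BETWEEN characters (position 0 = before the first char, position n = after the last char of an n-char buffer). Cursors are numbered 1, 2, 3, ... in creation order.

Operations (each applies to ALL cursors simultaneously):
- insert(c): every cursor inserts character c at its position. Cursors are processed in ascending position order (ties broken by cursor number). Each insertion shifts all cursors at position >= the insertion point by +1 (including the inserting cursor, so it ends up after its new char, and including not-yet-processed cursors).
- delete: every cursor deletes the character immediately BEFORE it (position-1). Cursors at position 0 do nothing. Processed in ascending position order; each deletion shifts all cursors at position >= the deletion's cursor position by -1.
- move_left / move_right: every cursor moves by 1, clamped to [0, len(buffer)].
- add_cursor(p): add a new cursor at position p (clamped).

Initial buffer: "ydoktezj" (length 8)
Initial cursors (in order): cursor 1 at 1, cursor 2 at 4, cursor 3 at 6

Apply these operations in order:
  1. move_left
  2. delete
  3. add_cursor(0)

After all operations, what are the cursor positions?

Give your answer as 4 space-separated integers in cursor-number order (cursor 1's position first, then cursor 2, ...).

Answer: 0 2 3 0

Derivation:
After op 1 (move_left): buffer="ydoktezj" (len 8), cursors c1@0 c2@3 c3@5, authorship ........
After op 2 (delete): buffer="ydkezj" (len 6), cursors c1@0 c2@2 c3@3, authorship ......
After op 3 (add_cursor(0)): buffer="ydkezj" (len 6), cursors c1@0 c4@0 c2@2 c3@3, authorship ......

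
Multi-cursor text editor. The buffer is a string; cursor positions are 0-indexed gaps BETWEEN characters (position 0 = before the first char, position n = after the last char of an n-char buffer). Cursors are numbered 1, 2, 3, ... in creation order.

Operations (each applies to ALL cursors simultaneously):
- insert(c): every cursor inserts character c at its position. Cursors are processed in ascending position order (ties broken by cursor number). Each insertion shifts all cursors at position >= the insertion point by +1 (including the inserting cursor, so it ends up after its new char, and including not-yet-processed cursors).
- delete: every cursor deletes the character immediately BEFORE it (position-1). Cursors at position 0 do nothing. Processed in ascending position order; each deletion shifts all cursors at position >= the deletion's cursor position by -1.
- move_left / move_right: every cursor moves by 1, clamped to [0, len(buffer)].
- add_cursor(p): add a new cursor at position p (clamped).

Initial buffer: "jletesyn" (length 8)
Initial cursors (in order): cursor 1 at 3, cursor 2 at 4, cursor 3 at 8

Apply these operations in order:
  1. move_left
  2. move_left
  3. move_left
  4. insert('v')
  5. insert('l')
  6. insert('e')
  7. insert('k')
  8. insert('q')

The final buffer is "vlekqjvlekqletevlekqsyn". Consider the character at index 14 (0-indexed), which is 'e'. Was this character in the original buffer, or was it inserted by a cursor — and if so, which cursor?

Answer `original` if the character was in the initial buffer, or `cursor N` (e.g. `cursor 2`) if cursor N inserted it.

Answer: original

Derivation:
After op 1 (move_left): buffer="jletesyn" (len 8), cursors c1@2 c2@3 c3@7, authorship ........
After op 2 (move_left): buffer="jletesyn" (len 8), cursors c1@1 c2@2 c3@6, authorship ........
After op 3 (move_left): buffer="jletesyn" (len 8), cursors c1@0 c2@1 c3@5, authorship ........
After op 4 (insert('v')): buffer="vjvletevsyn" (len 11), cursors c1@1 c2@3 c3@8, authorship 1.2....3...
After op 5 (insert('l')): buffer="vljvlletevlsyn" (len 14), cursors c1@2 c2@5 c3@11, authorship 11.22....33...
After op 6 (insert('e')): buffer="vlejvleletevlesyn" (len 17), cursors c1@3 c2@7 c3@14, authorship 111.222....333...
After op 7 (insert('k')): buffer="vlekjvlekletevleksyn" (len 20), cursors c1@4 c2@9 c3@17, authorship 1111.2222....3333...
After op 8 (insert('q')): buffer="vlekqjvlekqletevlekqsyn" (len 23), cursors c1@5 c2@11 c3@20, authorship 11111.22222....33333...
Authorship (.=original, N=cursor N): 1 1 1 1 1 . 2 2 2 2 2 . . . . 3 3 3 3 3 . . .
Index 14: author = original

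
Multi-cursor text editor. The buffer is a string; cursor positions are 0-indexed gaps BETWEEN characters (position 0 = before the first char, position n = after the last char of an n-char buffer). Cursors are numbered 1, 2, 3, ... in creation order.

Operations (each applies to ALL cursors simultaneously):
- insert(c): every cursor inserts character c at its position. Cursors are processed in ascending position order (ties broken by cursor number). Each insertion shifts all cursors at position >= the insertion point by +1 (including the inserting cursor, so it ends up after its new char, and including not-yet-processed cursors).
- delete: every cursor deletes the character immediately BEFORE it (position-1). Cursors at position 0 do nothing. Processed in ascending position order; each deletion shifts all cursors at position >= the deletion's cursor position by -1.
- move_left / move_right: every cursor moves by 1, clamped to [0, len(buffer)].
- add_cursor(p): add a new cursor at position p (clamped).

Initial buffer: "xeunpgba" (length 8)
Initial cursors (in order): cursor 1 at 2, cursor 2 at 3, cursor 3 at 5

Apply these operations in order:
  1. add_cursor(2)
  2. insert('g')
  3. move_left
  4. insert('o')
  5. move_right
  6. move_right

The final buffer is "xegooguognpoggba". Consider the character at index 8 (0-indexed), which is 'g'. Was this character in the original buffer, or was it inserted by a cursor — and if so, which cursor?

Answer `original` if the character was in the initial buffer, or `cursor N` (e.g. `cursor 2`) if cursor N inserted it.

After op 1 (add_cursor(2)): buffer="xeunpgba" (len 8), cursors c1@2 c4@2 c2@3 c3@5, authorship ........
After op 2 (insert('g')): buffer="xeggugnpggba" (len 12), cursors c1@4 c4@4 c2@6 c3@9, authorship ..14.2..3...
After op 3 (move_left): buffer="xeggugnpggba" (len 12), cursors c1@3 c4@3 c2@5 c3@8, authorship ..14.2..3...
After op 4 (insert('o')): buffer="xegooguognpoggba" (len 16), cursors c1@5 c4@5 c2@8 c3@12, authorship ..1144.22..33...
After op 5 (move_right): buffer="xegooguognpoggba" (len 16), cursors c1@6 c4@6 c2@9 c3@13, authorship ..1144.22..33...
After op 6 (move_right): buffer="xegooguognpoggba" (len 16), cursors c1@7 c4@7 c2@10 c3@14, authorship ..1144.22..33...
Authorship (.=original, N=cursor N): . . 1 1 4 4 . 2 2 . . 3 3 . . .
Index 8: author = 2

Answer: cursor 2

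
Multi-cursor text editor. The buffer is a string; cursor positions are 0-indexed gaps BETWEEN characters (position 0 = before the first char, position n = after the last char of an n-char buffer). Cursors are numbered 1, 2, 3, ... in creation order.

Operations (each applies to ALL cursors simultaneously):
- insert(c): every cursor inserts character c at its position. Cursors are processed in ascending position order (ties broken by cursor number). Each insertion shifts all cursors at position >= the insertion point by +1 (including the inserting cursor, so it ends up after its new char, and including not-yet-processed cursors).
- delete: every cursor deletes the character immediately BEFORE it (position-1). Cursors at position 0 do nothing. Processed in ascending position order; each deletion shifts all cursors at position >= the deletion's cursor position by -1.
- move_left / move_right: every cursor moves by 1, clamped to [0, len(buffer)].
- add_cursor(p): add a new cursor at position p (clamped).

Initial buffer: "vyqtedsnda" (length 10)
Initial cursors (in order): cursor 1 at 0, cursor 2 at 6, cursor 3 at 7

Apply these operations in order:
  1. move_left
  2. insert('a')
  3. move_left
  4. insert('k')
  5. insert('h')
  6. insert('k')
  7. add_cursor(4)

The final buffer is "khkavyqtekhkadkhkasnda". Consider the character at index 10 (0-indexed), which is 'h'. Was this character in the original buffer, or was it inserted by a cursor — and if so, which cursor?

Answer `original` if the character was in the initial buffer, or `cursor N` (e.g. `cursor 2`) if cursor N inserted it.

After op 1 (move_left): buffer="vyqtedsnda" (len 10), cursors c1@0 c2@5 c3@6, authorship ..........
After op 2 (insert('a')): buffer="avyqteadasnda" (len 13), cursors c1@1 c2@7 c3@9, authorship 1.....2.3....
After op 3 (move_left): buffer="avyqteadasnda" (len 13), cursors c1@0 c2@6 c3@8, authorship 1.....2.3....
After op 4 (insert('k')): buffer="kavyqtekadkasnda" (len 16), cursors c1@1 c2@8 c3@11, authorship 11.....22.33....
After op 5 (insert('h')): buffer="khavyqtekhadkhasnda" (len 19), cursors c1@2 c2@10 c3@14, authorship 111.....222.333....
After op 6 (insert('k')): buffer="khkavyqtekhkadkhkasnda" (len 22), cursors c1@3 c2@12 c3@17, authorship 1111.....2222.3333....
After op 7 (add_cursor(4)): buffer="khkavyqtekhkadkhkasnda" (len 22), cursors c1@3 c4@4 c2@12 c3@17, authorship 1111.....2222.3333....
Authorship (.=original, N=cursor N): 1 1 1 1 . . . . . 2 2 2 2 . 3 3 3 3 . . . .
Index 10: author = 2

Answer: cursor 2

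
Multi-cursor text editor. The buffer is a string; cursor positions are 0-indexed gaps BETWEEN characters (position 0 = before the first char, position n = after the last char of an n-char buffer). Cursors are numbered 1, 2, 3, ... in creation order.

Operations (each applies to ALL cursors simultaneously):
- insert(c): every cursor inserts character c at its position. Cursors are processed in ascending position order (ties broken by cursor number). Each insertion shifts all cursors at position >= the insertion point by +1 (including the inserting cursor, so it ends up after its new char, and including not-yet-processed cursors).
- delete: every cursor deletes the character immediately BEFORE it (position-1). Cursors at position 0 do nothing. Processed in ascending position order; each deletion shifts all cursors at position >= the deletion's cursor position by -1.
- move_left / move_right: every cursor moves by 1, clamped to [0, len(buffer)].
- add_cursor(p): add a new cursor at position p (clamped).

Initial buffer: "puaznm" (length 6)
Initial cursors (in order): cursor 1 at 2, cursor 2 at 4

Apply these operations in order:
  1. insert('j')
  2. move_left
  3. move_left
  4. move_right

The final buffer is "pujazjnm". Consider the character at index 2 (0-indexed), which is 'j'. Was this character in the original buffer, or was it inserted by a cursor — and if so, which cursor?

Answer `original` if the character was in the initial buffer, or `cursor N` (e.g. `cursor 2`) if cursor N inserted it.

After op 1 (insert('j')): buffer="pujazjnm" (len 8), cursors c1@3 c2@6, authorship ..1..2..
After op 2 (move_left): buffer="pujazjnm" (len 8), cursors c1@2 c2@5, authorship ..1..2..
After op 3 (move_left): buffer="pujazjnm" (len 8), cursors c1@1 c2@4, authorship ..1..2..
After op 4 (move_right): buffer="pujazjnm" (len 8), cursors c1@2 c2@5, authorship ..1..2..
Authorship (.=original, N=cursor N): . . 1 . . 2 . .
Index 2: author = 1

Answer: cursor 1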